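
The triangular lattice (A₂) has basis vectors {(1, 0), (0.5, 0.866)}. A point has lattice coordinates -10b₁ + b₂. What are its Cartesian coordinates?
(-9.5, 0.866)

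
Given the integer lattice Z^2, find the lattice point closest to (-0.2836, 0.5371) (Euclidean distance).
(0, 1)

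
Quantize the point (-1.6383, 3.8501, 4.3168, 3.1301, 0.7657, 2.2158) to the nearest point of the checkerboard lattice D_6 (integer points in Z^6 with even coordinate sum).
(-2, 4, 4, 3, 1, 2)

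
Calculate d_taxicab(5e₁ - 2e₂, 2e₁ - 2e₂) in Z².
3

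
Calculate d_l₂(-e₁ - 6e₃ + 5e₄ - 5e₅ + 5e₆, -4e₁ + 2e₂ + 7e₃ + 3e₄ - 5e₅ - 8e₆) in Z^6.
18.8414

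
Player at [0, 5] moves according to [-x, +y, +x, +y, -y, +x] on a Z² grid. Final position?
(1, 6)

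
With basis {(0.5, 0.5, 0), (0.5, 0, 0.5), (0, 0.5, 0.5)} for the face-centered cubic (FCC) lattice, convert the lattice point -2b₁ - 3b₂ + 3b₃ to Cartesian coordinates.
(-2.5, 0.5, 0)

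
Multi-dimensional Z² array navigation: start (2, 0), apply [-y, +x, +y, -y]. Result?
(3, -1)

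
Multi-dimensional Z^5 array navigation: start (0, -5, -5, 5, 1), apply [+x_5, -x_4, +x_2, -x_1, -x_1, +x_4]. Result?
(-2, -4, -5, 5, 2)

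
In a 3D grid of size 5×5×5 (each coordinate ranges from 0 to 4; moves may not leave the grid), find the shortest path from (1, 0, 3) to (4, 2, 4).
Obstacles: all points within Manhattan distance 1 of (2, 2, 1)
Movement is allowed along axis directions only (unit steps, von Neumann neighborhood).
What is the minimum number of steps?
6
(one shortest path: (1, 0, 3) → (2, 0, 3) → (3, 0, 3) → (4, 0, 3) → (4, 1, 3) → (4, 2, 3) → (4, 2, 4))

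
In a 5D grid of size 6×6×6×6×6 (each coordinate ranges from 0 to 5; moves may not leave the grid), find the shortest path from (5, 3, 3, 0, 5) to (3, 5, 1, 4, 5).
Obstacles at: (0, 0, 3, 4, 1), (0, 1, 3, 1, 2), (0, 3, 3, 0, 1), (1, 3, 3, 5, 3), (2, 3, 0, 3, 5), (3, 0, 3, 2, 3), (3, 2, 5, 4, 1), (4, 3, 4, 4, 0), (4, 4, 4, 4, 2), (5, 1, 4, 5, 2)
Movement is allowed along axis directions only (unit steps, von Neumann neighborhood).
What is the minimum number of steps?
10
(one shortest path: (5, 3, 3, 0, 5) → (4, 3, 3, 0, 5) → (3, 3, 3, 0, 5) → (3, 4, 3, 0, 5) → (3, 5, 3, 0, 5) → (3, 5, 2, 0, 5) → (3, 5, 1, 0, 5) → (3, 5, 1, 1, 5) → (3, 5, 1, 2, 5) → (3, 5, 1, 3, 5) → (3, 5, 1, 4, 5))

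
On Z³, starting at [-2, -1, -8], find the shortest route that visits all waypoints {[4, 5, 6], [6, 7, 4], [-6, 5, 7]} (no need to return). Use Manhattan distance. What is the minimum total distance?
42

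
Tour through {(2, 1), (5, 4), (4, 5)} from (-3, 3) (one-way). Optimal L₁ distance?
15
(one optimal route: (-3, 3) → (2, 1) → (5, 4) → (4, 5))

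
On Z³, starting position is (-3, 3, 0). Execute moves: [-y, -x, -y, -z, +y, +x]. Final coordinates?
(-3, 2, -1)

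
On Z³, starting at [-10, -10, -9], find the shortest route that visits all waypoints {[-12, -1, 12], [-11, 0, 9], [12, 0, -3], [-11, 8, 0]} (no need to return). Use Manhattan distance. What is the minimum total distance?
88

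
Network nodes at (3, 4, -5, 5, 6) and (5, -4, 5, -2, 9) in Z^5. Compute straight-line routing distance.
15.0333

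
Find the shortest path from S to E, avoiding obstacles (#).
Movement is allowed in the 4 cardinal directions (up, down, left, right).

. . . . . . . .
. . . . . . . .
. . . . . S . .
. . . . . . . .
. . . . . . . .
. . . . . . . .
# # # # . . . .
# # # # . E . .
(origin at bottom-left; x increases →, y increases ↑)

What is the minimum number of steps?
5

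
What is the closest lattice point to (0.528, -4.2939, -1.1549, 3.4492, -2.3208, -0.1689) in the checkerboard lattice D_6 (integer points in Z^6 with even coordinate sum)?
(0, -4, -1, 3, -2, 0)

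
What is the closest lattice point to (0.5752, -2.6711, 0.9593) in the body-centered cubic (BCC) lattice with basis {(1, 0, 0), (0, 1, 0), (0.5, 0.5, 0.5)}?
(0.5, -2.5, 0.5)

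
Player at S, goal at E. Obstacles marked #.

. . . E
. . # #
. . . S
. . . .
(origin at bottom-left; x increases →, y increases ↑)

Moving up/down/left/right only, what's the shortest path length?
6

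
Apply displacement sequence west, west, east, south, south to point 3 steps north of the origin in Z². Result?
(-1, 1)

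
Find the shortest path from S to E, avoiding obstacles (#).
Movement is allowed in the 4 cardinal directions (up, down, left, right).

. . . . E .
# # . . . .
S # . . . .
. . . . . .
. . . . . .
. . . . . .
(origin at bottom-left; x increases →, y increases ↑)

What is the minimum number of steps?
8
(one shortest path: (0, 3) → (0, 2) → (1, 2) → (2, 2) → (3, 2) → (4, 2) → (4, 3) → (4, 4) → (4, 5))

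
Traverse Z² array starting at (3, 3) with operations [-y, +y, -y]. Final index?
(3, 2)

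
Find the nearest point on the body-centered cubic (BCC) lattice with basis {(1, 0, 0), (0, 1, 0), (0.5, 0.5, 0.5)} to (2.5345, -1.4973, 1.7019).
(2.5, -1.5, 1.5)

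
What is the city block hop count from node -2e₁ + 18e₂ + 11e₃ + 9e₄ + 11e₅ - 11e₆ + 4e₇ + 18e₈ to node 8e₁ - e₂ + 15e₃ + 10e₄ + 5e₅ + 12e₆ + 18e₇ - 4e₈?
99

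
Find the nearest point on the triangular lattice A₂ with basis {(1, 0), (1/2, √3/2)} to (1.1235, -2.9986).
(1, -3.464)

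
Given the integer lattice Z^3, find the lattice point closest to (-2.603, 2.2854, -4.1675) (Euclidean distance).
(-3, 2, -4)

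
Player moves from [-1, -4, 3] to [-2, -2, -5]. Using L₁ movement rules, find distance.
11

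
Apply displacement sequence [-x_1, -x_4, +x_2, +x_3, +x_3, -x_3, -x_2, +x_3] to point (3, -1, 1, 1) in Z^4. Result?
(2, -1, 3, 0)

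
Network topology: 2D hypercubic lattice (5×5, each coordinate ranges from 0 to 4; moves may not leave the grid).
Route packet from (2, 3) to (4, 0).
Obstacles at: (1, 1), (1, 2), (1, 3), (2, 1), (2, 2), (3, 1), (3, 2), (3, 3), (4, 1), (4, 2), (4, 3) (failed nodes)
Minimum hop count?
11
(one shortest path: (2, 3) → (2, 4) → (1, 4) → (0, 4) → (0, 3) → (0, 2) → (0, 1) → (0, 0) → (1, 0) → (2, 0) → (3, 0) → (4, 0))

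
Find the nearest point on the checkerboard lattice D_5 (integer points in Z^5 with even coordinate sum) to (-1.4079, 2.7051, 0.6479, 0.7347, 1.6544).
(-1, 3, 1, 1, 2)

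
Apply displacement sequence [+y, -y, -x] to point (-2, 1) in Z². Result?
(-3, 1)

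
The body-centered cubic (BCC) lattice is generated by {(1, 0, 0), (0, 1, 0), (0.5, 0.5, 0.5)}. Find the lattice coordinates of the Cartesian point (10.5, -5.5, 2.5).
8b₁ - 8b₂ + 5b₃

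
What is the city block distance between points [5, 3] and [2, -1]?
7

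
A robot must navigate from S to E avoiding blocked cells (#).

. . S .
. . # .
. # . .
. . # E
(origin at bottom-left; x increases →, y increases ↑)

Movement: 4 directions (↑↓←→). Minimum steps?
4
(one shortest path: (2, 3) → (3, 3) → (3, 2) → (3, 1) → (3, 0))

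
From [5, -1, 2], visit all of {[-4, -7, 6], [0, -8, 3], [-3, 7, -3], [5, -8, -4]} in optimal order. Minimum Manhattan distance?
57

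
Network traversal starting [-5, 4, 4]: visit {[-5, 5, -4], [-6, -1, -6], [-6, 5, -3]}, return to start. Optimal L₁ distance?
36
(one optimal route: (-5, 4, 4) → (-5, 5, -4) → (-6, -1, -6) → (-6, 5, -3) → (-5, 4, 4))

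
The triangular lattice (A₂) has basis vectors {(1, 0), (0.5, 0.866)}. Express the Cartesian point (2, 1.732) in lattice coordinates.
b₁ + 2b₂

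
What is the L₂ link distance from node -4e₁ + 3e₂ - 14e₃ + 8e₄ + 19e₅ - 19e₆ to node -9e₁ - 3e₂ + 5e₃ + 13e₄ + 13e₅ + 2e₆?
30.3974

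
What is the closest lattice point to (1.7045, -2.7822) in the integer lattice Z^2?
(2, -3)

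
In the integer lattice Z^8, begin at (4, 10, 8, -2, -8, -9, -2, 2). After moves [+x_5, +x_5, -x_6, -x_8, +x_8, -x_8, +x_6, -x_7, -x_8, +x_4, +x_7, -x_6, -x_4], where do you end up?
(4, 10, 8, -2, -6, -10, -2, 0)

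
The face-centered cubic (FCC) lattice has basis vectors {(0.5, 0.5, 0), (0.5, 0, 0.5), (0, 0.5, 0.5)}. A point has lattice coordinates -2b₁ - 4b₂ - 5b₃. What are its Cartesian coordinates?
(-3, -3.5, -4.5)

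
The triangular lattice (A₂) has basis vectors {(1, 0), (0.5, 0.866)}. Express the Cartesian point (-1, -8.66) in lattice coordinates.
4b₁ - 10b₂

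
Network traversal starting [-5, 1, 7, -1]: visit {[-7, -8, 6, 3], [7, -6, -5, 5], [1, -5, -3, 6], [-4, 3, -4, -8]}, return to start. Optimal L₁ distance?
104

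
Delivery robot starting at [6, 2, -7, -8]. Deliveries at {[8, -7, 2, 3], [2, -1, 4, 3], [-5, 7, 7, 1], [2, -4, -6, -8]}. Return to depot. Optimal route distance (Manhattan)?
112
(one optimal route: (6, 2, -7, -8) → (-5, 7, 7, 1) → (2, -1, 4, 3) → (8, -7, 2, 3) → (2, -4, -6, -8) → (6, 2, -7, -8))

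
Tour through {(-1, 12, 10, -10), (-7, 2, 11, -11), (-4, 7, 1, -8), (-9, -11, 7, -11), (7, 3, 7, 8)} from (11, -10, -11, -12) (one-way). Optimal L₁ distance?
133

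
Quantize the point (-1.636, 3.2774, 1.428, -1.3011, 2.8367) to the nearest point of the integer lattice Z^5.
(-2, 3, 1, -1, 3)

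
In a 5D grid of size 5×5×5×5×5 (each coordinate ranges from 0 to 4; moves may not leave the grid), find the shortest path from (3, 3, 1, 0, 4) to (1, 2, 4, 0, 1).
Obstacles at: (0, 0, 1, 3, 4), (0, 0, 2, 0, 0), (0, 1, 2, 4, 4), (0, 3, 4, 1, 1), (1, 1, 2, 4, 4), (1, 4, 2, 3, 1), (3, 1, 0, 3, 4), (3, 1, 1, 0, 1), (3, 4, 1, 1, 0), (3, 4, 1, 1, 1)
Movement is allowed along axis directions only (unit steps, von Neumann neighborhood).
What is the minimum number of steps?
9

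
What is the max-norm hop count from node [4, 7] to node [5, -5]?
12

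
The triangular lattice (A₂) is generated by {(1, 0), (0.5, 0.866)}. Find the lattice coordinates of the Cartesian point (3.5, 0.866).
3b₁ + b₂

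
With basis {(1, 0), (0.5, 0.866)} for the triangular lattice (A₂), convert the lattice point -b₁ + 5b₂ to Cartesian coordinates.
(1.5, 4.33)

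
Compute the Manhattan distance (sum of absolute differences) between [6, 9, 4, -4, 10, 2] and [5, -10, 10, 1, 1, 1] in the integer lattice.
41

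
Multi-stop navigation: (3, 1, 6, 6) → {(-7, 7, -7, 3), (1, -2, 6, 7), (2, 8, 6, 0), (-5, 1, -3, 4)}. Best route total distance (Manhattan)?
63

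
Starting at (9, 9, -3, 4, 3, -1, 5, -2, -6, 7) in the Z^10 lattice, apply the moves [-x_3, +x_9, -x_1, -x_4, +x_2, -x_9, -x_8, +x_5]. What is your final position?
(8, 10, -4, 3, 4, -1, 5, -3, -6, 7)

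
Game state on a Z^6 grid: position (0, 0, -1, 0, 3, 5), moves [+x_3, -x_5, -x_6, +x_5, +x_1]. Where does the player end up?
(1, 0, 0, 0, 3, 4)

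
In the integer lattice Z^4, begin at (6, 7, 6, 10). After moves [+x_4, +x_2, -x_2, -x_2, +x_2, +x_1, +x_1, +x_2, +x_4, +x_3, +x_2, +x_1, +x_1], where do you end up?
(10, 9, 7, 12)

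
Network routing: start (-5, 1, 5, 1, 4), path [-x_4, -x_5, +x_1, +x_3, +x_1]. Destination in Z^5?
(-3, 1, 6, 0, 3)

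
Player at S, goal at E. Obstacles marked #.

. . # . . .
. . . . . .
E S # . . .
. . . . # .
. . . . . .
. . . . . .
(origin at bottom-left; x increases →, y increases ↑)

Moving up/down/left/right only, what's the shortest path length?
1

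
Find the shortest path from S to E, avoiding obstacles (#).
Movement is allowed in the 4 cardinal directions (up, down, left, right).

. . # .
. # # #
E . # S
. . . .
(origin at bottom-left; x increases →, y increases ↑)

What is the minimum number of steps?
5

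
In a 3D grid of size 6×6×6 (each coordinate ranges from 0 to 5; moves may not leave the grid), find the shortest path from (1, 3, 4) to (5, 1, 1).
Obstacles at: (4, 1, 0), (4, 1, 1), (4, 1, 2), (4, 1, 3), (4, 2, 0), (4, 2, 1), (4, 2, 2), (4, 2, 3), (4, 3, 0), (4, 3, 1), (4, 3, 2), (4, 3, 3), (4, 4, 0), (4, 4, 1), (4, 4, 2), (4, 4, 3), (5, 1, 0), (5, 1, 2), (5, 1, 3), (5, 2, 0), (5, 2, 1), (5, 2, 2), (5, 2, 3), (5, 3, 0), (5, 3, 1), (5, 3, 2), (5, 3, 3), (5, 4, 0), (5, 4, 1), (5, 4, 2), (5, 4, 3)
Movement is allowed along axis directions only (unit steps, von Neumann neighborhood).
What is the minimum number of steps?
11
(one shortest path: (1, 3, 4) → (2, 3, 4) → (3, 3, 4) → (4, 3, 4) → (5, 3, 4) → (5, 2, 4) → (5, 1, 4) → (5, 0, 4) → (5, 0, 3) → (5, 0, 2) → (5, 0, 1) → (5, 1, 1))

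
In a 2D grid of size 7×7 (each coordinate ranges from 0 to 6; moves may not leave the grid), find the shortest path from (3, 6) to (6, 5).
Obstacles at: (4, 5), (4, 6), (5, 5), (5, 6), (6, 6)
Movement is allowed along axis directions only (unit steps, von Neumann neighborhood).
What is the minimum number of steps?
6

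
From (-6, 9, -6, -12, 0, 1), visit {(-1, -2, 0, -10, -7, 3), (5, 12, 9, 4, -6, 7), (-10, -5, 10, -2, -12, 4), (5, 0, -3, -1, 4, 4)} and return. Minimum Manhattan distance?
200
(one optimal route: (-6, 9, -6, -12, 0, 1) → (-1, -2, 0, -10, -7, 3) → (-10, -5, 10, -2, -12, 4) → (5, 12, 9, 4, -6, 7) → (5, 0, -3, -1, 4, 4) → (-6, 9, -6, -12, 0, 1))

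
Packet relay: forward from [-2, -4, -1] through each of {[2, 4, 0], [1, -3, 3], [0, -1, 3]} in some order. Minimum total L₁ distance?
21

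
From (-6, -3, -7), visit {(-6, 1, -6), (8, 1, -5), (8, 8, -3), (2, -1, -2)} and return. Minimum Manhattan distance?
60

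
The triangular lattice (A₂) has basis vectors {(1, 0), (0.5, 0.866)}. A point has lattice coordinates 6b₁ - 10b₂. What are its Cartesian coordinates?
(1, -8.66)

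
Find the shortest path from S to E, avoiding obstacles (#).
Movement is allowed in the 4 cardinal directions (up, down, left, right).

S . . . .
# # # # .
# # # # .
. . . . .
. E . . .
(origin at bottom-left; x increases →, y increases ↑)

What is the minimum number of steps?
11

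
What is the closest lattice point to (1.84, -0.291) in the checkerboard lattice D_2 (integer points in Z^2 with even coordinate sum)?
(2, 0)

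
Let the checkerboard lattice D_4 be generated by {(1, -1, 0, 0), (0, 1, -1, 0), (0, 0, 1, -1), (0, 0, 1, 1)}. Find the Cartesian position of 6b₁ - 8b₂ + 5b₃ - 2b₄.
(6, -14, 11, -7)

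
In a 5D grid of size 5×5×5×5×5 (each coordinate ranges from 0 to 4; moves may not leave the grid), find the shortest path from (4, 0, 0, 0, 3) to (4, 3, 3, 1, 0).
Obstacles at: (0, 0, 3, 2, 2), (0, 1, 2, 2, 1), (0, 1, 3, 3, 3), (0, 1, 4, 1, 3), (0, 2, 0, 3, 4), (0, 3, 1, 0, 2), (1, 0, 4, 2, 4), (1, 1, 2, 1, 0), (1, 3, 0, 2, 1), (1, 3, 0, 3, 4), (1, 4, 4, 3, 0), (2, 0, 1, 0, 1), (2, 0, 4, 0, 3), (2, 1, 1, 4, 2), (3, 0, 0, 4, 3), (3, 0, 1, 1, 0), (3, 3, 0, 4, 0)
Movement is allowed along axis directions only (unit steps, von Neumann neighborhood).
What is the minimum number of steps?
10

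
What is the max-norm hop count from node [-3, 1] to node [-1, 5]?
4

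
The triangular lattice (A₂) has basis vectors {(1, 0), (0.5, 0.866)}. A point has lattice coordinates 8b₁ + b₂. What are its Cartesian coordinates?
(8.5, 0.866)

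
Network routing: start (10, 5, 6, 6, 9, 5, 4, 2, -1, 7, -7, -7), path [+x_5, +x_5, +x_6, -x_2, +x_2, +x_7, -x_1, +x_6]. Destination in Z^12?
(9, 5, 6, 6, 11, 7, 5, 2, -1, 7, -7, -7)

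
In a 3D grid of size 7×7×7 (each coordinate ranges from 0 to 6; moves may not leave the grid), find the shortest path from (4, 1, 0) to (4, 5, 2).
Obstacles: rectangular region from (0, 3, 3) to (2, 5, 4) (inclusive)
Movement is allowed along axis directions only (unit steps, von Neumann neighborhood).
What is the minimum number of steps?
6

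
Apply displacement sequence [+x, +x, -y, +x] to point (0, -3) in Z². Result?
(3, -4)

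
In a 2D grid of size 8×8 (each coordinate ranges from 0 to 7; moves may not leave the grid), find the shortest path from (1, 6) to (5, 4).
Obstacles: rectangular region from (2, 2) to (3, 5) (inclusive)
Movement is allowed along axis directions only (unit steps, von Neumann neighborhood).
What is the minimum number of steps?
6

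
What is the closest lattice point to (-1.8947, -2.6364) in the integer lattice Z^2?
(-2, -3)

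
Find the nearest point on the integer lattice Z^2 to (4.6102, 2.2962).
(5, 2)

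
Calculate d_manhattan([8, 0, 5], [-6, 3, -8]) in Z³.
30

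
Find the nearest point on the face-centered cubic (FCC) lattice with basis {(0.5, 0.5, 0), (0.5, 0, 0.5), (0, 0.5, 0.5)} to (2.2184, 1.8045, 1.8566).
(2, 2, 2)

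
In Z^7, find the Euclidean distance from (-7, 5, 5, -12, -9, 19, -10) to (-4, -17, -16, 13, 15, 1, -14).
49.7494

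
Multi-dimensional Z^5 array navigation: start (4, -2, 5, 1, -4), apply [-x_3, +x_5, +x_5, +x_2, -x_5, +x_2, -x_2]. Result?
(4, -1, 4, 1, -3)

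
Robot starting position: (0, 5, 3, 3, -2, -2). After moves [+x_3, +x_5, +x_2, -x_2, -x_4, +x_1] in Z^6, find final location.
(1, 5, 4, 2, -1, -2)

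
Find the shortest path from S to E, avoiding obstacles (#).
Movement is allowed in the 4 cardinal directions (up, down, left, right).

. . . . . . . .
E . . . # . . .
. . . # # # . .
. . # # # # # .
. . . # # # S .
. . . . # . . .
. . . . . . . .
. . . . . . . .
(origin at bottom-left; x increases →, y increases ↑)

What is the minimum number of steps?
13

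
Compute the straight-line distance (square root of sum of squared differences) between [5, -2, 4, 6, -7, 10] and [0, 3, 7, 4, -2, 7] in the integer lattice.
9.84886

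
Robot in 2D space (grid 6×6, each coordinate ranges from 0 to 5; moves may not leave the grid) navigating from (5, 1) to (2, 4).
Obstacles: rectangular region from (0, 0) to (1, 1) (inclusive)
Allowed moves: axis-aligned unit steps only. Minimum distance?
6
(one shortest path: (5, 1) → (4, 1) → (3, 1) → (2, 1) → (2, 2) → (2, 3) → (2, 4))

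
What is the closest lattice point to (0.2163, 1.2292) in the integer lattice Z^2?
(0, 1)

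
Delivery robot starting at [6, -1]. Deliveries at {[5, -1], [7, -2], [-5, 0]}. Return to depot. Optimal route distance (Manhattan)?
28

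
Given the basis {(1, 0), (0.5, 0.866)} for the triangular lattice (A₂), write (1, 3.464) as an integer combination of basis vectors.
-b₁ + 4b₂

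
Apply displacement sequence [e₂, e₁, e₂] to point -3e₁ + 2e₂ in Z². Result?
(-2, 4)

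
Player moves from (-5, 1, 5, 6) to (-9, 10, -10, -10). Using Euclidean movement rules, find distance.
24.0416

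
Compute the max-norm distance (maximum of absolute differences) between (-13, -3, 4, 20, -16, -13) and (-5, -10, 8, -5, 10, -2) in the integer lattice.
26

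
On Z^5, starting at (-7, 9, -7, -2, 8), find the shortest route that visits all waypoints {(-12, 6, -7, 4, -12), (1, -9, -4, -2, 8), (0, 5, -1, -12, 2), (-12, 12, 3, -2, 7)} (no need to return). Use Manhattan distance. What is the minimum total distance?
142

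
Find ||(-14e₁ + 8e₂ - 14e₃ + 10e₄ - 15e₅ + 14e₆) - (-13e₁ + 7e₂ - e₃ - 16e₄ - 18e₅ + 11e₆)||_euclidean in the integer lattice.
29.4109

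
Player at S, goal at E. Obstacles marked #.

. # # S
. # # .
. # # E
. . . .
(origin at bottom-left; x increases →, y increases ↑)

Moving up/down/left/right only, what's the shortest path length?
2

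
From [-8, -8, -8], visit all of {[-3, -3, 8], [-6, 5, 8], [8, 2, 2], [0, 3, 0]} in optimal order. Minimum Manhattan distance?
64
(one optimal route: (-8, -8, -8) → (-3, -3, 8) → (-6, 5, 8) → (0, 3, 0) → (8, 2, 2))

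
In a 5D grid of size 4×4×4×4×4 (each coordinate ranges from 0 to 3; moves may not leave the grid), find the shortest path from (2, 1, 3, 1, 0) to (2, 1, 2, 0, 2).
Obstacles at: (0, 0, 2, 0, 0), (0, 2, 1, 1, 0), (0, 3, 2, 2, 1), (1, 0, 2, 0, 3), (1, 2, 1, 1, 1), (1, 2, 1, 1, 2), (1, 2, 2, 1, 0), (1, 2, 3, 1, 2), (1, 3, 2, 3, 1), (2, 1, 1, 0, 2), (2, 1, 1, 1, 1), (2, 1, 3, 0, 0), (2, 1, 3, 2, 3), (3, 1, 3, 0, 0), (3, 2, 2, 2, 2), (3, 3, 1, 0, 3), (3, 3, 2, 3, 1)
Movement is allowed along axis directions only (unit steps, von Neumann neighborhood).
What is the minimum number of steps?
4
(one shortest path: (2, 1, 3, 1, 0) → (2, 1, 2, 1, 0) → (2, 1, 2, 0, 0) → (2, 1, 2, 0, 1) → (2, 1, 2, 0, 2))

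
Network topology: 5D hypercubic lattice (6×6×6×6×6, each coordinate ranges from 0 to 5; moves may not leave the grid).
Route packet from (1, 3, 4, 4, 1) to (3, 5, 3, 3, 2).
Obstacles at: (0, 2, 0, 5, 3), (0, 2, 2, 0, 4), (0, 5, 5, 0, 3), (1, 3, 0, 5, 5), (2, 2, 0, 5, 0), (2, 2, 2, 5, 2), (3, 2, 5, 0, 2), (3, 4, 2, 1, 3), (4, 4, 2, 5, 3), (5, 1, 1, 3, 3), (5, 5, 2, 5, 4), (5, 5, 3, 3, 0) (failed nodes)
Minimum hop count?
7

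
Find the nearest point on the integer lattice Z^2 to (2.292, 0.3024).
(2, 0)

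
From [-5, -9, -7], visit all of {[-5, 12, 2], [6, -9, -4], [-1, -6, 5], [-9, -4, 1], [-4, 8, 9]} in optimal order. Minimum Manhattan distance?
80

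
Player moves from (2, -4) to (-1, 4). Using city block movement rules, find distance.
11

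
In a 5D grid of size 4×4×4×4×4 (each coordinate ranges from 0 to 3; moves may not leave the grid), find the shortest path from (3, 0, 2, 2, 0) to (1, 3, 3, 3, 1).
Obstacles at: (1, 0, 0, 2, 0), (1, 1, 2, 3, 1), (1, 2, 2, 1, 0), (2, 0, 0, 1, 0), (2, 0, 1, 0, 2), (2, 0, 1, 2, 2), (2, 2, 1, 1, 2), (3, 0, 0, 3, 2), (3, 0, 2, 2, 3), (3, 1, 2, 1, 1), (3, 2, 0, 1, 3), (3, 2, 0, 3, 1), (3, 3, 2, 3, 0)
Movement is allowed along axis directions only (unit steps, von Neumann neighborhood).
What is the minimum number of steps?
8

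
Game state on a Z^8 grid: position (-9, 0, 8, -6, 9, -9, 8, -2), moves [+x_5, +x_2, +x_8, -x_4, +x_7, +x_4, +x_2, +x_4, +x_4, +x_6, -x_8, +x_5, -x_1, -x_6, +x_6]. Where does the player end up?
(-10, 2, 8, -4, 11, -8, 9, -2)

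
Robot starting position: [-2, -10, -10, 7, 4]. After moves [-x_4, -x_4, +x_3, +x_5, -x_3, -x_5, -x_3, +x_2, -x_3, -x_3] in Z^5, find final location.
(-2, -9, -13, 5, 4)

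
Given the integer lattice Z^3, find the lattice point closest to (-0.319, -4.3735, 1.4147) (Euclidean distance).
(0, -4, 1)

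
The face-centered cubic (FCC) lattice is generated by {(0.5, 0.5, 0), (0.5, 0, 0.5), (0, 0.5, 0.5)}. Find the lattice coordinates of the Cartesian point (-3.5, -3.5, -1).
-6b₁ - b₂ - b₃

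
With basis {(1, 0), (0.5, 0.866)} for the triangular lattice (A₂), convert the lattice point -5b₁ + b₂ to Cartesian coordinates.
(-4.5, 0.866)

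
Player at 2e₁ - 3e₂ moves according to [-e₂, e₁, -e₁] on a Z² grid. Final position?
(2, -4)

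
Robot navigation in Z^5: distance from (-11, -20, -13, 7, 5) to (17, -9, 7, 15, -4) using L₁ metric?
76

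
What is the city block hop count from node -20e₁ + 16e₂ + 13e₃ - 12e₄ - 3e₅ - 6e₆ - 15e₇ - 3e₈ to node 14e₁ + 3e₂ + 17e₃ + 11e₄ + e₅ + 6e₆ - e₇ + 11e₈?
118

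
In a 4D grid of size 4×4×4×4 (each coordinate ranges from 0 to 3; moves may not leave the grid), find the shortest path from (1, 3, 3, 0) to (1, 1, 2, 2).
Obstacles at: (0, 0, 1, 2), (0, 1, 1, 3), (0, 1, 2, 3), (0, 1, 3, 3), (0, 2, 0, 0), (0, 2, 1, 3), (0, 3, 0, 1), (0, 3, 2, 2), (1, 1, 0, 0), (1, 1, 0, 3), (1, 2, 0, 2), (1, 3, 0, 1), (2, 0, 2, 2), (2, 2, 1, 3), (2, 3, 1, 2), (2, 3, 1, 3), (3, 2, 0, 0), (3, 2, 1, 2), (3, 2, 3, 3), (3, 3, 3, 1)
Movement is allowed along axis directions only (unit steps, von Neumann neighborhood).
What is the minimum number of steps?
5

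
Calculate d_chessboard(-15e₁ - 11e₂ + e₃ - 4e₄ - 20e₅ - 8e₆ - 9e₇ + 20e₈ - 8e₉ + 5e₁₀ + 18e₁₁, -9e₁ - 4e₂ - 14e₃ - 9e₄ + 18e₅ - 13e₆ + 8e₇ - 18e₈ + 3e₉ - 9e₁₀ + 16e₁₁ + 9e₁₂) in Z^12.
38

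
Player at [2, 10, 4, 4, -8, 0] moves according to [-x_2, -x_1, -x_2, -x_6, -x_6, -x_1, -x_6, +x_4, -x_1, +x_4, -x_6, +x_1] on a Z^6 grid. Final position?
(0, 8, 4, 6, -8, -4)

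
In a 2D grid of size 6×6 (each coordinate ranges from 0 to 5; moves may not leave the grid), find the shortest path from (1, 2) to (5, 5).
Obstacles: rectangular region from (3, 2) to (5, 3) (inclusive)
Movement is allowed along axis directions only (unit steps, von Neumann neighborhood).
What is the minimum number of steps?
7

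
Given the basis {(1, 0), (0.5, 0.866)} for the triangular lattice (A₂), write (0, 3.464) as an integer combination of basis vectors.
-2b₁ + 4b₂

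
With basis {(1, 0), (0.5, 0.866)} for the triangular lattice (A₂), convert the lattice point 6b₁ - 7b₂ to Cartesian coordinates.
(2.5, -6.062)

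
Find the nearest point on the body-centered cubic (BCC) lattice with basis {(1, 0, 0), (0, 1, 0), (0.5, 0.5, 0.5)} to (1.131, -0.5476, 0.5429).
(1.5, -0.5, 0.5)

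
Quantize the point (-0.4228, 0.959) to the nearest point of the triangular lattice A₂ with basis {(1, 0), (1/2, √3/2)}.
(-0.5, 0.866)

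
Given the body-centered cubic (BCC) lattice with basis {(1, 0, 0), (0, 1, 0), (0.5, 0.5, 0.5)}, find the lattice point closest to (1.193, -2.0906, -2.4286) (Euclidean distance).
(1, -2, -2)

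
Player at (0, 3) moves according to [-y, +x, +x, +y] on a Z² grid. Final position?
(2, 3)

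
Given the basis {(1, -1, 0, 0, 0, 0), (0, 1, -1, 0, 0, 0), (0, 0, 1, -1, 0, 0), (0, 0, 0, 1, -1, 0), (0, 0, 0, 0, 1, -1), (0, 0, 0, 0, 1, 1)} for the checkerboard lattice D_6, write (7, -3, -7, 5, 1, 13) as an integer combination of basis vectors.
7b₁ + 4b₂ - 3b₃ + 2b₄ - 5b₅ + 8b₆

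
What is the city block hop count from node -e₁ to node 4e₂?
5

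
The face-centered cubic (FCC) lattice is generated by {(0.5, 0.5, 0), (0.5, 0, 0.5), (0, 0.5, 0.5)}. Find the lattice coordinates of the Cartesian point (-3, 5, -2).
4b₁ - 10b₂ + 6b₃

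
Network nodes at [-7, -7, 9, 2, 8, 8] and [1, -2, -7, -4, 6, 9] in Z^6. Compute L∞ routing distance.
16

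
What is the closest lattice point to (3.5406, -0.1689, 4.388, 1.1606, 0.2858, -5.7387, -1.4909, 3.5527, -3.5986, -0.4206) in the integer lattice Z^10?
(4, 0, 4, 1, 0, -6, -1, 4, -4, 0)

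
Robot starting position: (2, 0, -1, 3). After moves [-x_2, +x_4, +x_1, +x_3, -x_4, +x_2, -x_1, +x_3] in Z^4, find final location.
(2, 0, 1, 3)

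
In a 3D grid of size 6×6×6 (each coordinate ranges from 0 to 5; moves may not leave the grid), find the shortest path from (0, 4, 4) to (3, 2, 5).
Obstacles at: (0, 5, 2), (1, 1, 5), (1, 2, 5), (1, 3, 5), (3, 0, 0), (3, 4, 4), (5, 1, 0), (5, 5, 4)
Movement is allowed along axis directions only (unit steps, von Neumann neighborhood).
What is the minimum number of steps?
6
(one shortest path: (0, 4, 4) → (1, 4, 4) → (2, 4, 4) → (2, 3, 4) → (3, 3, 4) → (3, 2, 4) → (3, 2, 5))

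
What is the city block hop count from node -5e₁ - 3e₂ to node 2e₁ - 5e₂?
9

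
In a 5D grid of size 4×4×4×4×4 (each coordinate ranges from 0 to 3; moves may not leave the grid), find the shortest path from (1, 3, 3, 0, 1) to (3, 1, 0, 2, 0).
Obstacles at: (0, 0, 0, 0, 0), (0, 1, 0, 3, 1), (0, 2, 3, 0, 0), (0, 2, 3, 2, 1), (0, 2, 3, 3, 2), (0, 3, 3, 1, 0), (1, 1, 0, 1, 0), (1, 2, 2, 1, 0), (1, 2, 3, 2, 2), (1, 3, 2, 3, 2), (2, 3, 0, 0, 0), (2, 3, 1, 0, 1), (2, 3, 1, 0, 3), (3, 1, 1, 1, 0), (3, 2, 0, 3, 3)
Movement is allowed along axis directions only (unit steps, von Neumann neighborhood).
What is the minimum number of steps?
10
(one shortest path: (1, 3, 3, 0, 1) → (2, 3, 3, 0, 1) → (3, 3, 3, 0, 1) → (3, 2, 3, 0, 1) → (3, 1, 3, 0, 1) → (3, 1, 2, 0, 1) → (3, 1, 1, 0, 1) → (3, 1, 0, 0, 1) → (3, 1, 0, 1, 1) → (3, 1, 0, 2, 1) → (3, 1, 0, 2, 0))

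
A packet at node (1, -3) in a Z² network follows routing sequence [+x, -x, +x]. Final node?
(2, -3)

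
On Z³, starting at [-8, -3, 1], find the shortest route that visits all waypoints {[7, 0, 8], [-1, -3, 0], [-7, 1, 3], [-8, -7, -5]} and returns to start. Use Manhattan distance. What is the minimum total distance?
72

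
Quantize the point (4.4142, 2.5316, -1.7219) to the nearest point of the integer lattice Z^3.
(4, 3, -2)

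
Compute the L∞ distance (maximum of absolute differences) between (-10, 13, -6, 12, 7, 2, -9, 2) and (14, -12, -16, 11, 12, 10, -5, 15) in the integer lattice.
25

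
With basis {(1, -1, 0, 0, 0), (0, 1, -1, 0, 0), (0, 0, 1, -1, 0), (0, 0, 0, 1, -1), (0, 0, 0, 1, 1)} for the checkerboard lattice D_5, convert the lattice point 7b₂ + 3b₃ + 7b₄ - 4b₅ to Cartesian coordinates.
(0, 7, -4, 0, -11)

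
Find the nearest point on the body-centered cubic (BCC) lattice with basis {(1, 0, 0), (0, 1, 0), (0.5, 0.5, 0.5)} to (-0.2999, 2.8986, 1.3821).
(-0.5, 2.5, 1.5)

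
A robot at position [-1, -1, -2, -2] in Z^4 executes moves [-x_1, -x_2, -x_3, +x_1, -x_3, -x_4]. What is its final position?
(-1, -2, -4, -3)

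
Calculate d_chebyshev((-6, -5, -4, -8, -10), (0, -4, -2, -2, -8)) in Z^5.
6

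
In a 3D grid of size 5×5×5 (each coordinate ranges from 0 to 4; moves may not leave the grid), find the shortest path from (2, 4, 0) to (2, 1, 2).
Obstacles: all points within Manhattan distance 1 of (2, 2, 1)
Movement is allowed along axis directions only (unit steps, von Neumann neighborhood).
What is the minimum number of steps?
7
(one shortest path: (2, 4, 0) → (1, 4, 0) → (1, 3, 0) → (1, 2, 0) → (1, 1, 0) → (1, 1, 1) → (1, 1, 2) → (2, 1, 2))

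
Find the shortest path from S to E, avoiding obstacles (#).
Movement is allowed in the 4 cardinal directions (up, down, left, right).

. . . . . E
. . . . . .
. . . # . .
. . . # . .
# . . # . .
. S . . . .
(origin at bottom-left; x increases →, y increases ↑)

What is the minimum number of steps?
9
(one shortest path: (1, 0) → (2, 0) → (3, 0) → (4, 0) → (5, 0) → (5, 1) → (5, 2) → (5, 3) → (5, 4) → (5, 5))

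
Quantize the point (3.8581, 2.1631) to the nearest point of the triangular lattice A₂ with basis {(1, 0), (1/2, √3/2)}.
(4, 1.732)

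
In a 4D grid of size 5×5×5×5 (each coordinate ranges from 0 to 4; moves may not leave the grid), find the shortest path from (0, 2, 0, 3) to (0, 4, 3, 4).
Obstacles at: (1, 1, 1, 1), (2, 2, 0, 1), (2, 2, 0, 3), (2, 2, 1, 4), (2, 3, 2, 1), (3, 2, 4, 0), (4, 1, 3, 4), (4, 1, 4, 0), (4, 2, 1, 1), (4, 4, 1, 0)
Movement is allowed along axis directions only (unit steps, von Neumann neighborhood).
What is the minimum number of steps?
6
(one shortest path: (0, 2, 0, 3) → (0, 3, 0, 3) → (0, 4, 0, 3) → (0, 4, 1, 3) → (0, 4, 2, 3) → (0, 4, 3, 3) → (0, 4, 3, 4))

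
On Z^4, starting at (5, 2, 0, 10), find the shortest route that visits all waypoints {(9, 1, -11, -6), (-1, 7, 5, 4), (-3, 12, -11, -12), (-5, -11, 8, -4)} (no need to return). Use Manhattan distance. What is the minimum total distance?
131
(one optimal route: (5, 2, 0, 10) → (-1, 7, 5, 4) → (-5, -11, 8, -4) → (9, 1, -11, -6) → (-3, 12, -11, -12))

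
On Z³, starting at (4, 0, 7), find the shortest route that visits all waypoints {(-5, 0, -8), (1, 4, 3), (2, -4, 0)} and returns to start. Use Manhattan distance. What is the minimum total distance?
64
(one optimal route: (4, 0, 7) → (1, 4, 3) → (-5, 0, -8) → (2, -4, 0) → (4, 0, 7))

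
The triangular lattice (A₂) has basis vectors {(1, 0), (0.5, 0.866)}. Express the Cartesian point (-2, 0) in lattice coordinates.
-2b₁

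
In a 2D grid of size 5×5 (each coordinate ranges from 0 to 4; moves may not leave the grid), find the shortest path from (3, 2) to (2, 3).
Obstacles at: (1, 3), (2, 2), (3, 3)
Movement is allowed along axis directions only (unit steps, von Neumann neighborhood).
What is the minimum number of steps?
6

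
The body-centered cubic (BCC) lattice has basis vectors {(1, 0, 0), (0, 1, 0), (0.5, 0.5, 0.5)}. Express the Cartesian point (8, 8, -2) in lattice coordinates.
10b₁ + 10b₂ - 4b₃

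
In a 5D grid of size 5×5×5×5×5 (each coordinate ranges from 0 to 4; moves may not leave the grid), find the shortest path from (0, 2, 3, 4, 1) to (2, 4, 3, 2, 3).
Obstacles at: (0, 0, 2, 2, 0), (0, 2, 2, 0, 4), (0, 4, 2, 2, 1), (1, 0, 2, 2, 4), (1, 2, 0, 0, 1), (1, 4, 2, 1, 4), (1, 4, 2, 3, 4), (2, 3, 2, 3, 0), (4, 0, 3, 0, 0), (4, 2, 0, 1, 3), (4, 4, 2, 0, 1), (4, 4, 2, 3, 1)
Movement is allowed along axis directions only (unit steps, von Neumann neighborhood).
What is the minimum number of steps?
8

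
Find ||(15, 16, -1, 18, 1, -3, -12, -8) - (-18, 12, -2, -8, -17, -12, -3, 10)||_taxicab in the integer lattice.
118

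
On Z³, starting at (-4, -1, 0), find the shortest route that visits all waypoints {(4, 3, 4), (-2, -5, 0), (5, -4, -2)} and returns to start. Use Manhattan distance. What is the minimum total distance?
46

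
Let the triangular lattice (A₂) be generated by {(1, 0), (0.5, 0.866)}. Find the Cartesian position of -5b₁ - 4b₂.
(-7, -3.464)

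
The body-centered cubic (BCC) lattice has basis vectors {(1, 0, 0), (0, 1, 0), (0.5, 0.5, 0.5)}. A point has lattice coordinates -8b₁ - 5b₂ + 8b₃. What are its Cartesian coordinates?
(-4, -1, 4)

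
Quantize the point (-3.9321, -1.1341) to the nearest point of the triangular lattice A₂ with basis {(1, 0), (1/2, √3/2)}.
(-3.5, -0.866)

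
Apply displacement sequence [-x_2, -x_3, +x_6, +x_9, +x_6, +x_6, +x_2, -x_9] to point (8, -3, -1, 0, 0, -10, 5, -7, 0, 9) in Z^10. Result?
(8, -3, -2, 0, 0, -7, 5, -7, 0, 9)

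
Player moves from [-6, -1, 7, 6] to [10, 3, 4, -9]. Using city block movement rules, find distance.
38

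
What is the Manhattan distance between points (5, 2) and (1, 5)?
7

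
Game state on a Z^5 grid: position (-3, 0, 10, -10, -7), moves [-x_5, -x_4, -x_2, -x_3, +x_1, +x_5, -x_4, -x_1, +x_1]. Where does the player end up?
(-2, -1, 9, -12, -7)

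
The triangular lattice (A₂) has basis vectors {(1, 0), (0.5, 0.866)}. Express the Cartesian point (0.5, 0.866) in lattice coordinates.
b₂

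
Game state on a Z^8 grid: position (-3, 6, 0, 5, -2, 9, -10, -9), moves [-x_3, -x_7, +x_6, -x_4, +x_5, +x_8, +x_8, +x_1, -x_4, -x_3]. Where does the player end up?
(-2, 6, -2, 3, -1, 10, -11, -7)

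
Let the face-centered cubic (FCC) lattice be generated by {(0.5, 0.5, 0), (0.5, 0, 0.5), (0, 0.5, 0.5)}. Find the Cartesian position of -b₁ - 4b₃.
(-0.5, -2.5, -2)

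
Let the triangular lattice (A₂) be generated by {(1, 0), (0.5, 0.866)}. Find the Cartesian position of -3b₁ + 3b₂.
(-1.5, 2.598)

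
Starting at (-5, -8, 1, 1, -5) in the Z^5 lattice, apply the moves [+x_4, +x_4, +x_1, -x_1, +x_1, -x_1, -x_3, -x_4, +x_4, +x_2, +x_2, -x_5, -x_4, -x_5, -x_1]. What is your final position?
(-6, -6, 0, 2, -7)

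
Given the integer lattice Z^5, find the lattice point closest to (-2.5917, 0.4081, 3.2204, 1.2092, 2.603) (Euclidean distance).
(-3, 0, 3, 1, 3)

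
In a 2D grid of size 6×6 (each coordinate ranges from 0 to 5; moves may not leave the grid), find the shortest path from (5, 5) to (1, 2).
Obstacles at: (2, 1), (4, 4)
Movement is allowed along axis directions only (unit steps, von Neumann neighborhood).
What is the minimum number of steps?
7
(one shortest path: (5, 5) → (4, 5) → (3, 5) → (2, 5) → (1, 5) → (1, 4) → (1, 3) → (1, 2))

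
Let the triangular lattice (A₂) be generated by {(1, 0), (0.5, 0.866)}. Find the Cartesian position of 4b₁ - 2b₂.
(3, -1.732)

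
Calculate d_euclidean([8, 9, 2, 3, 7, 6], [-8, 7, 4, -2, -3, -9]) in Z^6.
24.779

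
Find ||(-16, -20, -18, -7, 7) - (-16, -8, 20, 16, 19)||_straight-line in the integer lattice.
47.55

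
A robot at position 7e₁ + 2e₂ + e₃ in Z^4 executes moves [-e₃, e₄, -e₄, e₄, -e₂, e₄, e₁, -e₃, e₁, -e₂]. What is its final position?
(9, 0, -1, 2)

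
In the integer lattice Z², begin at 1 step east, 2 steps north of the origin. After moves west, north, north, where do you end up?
(0, 4)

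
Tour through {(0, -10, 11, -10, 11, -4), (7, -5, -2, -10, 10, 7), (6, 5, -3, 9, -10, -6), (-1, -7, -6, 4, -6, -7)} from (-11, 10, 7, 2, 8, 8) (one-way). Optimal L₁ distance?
181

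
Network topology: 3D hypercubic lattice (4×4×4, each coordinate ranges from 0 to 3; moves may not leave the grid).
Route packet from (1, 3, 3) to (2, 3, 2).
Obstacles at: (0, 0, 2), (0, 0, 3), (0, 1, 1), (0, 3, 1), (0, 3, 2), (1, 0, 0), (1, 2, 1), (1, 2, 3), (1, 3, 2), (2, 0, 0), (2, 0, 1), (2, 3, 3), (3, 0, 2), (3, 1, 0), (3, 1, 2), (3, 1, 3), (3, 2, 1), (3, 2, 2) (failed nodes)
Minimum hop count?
6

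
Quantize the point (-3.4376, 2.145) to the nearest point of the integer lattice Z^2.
(-3, 2)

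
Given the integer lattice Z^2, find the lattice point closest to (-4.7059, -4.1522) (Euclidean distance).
(-5, -4)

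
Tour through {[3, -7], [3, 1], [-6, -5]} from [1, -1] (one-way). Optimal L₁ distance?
23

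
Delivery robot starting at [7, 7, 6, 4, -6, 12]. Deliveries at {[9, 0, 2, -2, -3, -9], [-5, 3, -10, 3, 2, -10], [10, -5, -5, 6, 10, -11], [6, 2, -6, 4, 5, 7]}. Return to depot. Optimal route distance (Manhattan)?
190
(one optimal route: (7, 7, 6, 4, -6, 12) → (9, 0, 2, -2, -3, -9) → (10, -5, -5, 6, 10, -11) → (-5, 3, -10, 3, 2, -10) → (6, 2, -6, 4, 5, 7) → (7, 7, 6, 4, -6, 12))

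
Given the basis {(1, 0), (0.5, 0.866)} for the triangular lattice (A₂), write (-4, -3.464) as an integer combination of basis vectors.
-2b₁ - 4b₂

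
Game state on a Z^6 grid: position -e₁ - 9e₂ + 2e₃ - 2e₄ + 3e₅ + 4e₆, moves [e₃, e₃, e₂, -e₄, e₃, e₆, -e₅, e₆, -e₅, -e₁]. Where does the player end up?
(-2, -8, 5, -3, 1, 6)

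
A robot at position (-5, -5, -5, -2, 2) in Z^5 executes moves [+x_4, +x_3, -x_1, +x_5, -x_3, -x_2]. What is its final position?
(-6, -6, -5, -1, 3)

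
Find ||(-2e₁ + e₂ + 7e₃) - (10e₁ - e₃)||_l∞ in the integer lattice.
12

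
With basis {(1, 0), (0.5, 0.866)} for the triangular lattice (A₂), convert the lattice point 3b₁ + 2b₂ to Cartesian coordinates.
(4, 1.732)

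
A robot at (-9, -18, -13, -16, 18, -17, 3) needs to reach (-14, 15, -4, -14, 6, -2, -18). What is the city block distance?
97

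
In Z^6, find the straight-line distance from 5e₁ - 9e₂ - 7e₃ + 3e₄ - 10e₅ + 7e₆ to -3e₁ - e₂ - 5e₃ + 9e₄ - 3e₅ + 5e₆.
14.8661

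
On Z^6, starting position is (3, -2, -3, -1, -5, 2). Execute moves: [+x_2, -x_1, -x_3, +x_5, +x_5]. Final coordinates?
(2, -1, -4, -1, -3, 2)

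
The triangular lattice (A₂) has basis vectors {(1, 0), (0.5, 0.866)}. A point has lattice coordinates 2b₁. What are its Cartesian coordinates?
(2, 0)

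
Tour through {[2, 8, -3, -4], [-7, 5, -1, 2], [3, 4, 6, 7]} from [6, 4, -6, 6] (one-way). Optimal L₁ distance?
59
(one optimal route: (6, 4, -6, 6) → (3, 4, 6, 7) → (-7, 5, -1, 2) → (2, 8, -3, -4))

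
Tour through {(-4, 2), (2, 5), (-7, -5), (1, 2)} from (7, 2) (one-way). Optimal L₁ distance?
27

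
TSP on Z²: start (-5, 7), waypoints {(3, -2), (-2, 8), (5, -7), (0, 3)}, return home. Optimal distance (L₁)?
50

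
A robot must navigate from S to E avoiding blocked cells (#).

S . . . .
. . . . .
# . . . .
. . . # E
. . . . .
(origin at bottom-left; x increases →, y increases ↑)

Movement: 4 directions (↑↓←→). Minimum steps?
7
(one shortest path: (0, 4) → (1, 4) → (2, 4) → (3, 4) → (4, 4) → (4, 3) → (4, 2) → (4, 1))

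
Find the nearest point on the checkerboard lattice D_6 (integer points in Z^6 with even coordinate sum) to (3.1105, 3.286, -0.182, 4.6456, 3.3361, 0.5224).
(3, 3, 0, 5, 3, 0)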